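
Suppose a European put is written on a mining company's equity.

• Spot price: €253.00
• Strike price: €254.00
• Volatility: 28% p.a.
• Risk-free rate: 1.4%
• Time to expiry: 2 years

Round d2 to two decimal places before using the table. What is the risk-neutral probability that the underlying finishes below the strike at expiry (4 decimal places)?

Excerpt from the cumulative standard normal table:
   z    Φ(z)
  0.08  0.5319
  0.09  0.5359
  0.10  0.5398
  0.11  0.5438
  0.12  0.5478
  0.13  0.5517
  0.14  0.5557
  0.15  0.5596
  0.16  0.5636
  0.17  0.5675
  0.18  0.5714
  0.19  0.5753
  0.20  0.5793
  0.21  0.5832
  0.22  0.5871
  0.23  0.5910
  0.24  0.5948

0.5557

σ√T = 0.28·√2 = 0.3960
d₁ = [ln(253/254) + (0.014 + ½·0.28²)·2] / (σ√T) = (-0.0039 + 0.1064) / 0.3960 = 0.2587 ≈ 0.26
d₂ = 0.2587 − 0.3960 = -0.1372 ≈ -0.14
Pr(exercise) under Q = N(−d₂) = N(0.14) = 0.5557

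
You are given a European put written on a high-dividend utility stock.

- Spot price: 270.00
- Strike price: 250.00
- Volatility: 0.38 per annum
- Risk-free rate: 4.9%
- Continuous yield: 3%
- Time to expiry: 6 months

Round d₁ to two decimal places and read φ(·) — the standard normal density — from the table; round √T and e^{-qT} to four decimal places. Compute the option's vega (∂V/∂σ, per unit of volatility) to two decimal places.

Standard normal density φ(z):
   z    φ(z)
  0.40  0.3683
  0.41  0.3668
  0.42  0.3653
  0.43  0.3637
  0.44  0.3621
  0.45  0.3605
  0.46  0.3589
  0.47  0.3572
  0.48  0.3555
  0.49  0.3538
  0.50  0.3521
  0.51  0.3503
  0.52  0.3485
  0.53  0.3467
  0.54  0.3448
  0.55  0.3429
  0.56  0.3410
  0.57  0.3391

67.50

σ√T = 0.38 × 0.7071 = 0.2687
d₁ = [ln(270/250) + (0.049 − 0.03 + 0.38²/2)·0.5] / 0.2687 = [0.0770 + 0.0456] / 0.2687 = 0.4561 which rounds to 0.46
√T = √0.5 = 0.7071
φ(d₁) = φ(0.46) = 0.3589
e^(−qT) = e^(−0.03·0.5) = 0.9851
vega = S·e^(−qT)·φ(d₁)·√T = 270·0.9851·0.3589·0.7071 = 67.4992
(Call and put vega coincide under Black-Scholes.)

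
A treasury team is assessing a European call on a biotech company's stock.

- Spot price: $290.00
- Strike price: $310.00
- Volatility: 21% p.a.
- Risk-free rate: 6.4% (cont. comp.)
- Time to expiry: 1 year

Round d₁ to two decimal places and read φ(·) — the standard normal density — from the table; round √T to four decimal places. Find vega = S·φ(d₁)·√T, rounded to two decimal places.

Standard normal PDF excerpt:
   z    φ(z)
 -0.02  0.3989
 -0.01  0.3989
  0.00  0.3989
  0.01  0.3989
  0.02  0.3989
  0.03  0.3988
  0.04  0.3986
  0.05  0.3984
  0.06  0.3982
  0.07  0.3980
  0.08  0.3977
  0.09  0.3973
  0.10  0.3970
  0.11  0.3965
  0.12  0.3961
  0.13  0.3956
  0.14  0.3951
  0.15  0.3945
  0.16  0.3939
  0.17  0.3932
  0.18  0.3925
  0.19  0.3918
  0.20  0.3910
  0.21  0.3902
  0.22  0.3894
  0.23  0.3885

115.22

σ√T = 0.21·√1 = 0.2100
d₁ = [ln(290/310) + (0.064 + 0.21²/2)·1] / 0.2100 = [-0.0667 + 0.0861] / 0.2100 = 0.0922 → 0.09
√T = √1 = 1.0000
φ(d₁) = φ(0.09) = 0.3973
vega = S·φ(d₁)·√T = 290·0.3973·1.0000 = 115.2170
(The put has the same vega.)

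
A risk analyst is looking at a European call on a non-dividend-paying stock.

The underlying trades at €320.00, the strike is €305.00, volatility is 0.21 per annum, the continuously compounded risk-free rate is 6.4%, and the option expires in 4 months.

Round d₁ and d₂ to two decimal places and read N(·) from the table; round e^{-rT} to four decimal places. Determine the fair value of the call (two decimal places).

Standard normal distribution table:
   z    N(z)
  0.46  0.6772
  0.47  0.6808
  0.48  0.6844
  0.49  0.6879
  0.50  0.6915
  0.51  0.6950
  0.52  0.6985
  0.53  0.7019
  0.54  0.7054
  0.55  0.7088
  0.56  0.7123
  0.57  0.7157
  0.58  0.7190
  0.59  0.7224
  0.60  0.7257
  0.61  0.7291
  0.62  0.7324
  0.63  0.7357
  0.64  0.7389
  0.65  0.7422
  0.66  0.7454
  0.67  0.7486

€27.92

σ√T = 0.21·√0.3333 = 0.1212
d₁ = [ln(320/305) + (0.064 + 0.21²/2)·0.3333] / 0.1212 = [0.0480 + 0.0287] / 0.1212 = 0.6325 ≈ 0.63
d₂ = d₁ − σ√T = 0.6325 − 0.1212 = 0.5113 ≈ 0.51
exp(−rT) = exp(−0.064·0.3333) = 0.9789
N(d₁) = N(0.63) = 0.7357;  N(d₂) = N(0.51) = 0.6950
C = 320·0.7357 − 305·0.9789·0.6950 = 235.4240 − 207.5023 = 27.9217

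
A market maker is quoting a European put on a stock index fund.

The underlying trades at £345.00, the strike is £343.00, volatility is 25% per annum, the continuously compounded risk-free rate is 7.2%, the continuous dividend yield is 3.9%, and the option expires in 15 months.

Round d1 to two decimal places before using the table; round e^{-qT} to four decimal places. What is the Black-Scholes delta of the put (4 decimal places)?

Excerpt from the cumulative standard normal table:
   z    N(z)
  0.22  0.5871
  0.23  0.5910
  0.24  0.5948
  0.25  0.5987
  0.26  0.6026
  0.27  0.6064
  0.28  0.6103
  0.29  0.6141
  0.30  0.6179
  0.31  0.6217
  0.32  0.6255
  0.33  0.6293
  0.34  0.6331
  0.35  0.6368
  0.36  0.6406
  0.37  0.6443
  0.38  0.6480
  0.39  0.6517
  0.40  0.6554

-0.3603

T = 1.25;  σ√T = 0.2795
d₁ = [ln(345/343) + (0.072 − 0.039 + 0.25²/2)·1.25] / 0.2795 = [0.0058 + 0.0803] / 0.2795 = 0.3081 which rounds to 0.31
N(d₁) = N(0.31) = 0.6217
Δ_put = exp(−qT)·(N(d₁) − 1) = 0.9524·(0.6217 − 1) = -0.3603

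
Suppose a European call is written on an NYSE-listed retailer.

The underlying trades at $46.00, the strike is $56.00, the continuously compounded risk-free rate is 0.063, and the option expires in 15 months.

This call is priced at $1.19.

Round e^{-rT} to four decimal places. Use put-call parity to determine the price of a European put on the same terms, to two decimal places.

$6.95

exp(−rT) = exp(−0.063·1.25) = 0.9243
Put-call parity: C − P = S − K·e^(−rT) = 46 − 56·0.9243 = 46 − 51.7608 = -5.7608
P = C − (C − P) = 1.19 − (-5.7608) = 6.9508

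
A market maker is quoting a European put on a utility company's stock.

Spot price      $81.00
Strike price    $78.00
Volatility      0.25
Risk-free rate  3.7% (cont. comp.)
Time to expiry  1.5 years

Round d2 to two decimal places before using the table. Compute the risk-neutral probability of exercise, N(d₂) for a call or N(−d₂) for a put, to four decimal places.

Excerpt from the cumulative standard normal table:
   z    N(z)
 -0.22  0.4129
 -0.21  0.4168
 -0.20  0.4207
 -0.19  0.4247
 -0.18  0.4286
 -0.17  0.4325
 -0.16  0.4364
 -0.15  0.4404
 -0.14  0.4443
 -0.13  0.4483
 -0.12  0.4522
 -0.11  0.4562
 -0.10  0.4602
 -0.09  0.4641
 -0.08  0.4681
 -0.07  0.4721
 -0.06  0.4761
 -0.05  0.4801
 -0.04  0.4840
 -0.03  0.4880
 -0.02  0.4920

0.4404

σ√T = 0.25·√1.5 = 0.3062
ln(S/K) + (r + σ²/2)T = ln(81/78) + (0.037 + 0.25²/2)·1.5 = 0.0377 + 0.1024 = 0.1401
d₁ = 0.1401 / 0.3062 = 0.4576 ≈ 0.46
d₂ = d₁ − σ√T = 0.4576 − 0.3062 = 0.1514 ≈ 0.15
Risk-neutral Pr[S_T < K] = N(−d₂) = N(-0.15) = 0.4404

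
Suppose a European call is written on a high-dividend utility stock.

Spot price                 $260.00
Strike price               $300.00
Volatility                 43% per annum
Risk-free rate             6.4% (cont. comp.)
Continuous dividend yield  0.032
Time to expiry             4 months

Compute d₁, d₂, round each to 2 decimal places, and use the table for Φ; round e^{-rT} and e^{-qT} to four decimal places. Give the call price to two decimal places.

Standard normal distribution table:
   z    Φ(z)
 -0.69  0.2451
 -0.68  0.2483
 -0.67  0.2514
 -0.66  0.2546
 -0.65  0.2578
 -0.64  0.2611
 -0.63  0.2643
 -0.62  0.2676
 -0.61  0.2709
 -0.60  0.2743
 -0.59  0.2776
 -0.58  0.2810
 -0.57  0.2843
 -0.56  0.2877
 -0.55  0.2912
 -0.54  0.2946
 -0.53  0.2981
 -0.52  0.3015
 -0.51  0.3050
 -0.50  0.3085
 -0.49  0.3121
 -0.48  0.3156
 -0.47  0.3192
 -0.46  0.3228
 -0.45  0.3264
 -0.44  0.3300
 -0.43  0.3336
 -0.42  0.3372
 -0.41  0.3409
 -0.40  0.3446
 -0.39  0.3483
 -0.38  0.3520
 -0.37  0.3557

$12.93

T = 0.3333;  σ√T = 0.2483
d₁ = [ln(260/300) + (0.064 − 0.032 + ½·0.43²)·0.3333] / (σ√T) = (-0.1431 + 0.0415) / 0.2483 = -0.4093 ≈ -0.41
d₂ = -0.4093 − 0.2483 = -0.6576 ≈ -0.66
e^(−qT) = e^(−0.032·0.3333) = 0.9894;  e^(−rT) = e^(−0.064·0.3333) = 0.9789
N(d₁) = N(-0.41) = 0.3409;  N(d₂) = N(-0.66) = 0.2546
C = 260·0.9894·0.3409 − 300·0.9789·0.2546 = 87.6945 − 74.7684 = 12.9261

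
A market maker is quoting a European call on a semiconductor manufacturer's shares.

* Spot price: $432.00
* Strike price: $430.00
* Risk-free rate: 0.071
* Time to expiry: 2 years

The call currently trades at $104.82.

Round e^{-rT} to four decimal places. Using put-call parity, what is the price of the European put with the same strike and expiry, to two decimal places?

$45.89

e^(−rT) = e^(−0.071·2) = 0.8676
Put-call parity: C − P = S − K·e^(−rT) = 432 − 430·0.8676 = 432 − 373.0680 = 58.9320
P = C − (C − P) = 104.82 − (58.9320) = 45.8880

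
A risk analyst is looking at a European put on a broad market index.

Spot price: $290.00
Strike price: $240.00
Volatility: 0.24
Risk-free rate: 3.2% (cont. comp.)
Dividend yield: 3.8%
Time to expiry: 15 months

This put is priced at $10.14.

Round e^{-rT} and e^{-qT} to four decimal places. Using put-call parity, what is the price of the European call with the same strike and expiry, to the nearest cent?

exp(−qT) = exp(−0.038·1.25) = 0.9536;  exp(−rT) = exp(−0.032·1.25) = 0.9608
Put-call parity: C − P = S·e^(−qT) − K·e^(−rT) = 290·0.9536 − 240·0.9608 = 276.5440 − 230.5920 = 45.9520
C = P + (C − P) = 10.14 + (45.9520) = 56.0920

$56.09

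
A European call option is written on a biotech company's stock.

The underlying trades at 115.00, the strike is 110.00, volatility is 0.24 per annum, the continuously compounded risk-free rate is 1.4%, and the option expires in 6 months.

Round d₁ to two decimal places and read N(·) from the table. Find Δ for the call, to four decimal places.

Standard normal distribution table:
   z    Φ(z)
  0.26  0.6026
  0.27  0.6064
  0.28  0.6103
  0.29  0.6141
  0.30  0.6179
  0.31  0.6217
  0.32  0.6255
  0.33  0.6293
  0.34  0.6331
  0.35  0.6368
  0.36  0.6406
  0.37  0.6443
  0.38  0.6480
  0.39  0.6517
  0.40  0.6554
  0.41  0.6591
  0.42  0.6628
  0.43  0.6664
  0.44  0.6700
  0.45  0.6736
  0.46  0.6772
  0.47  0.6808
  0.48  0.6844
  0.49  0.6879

σ√T = 0.24 × 0.7071 = 0.1697
d₁ = [ln(115/110) + (0.014 + 0.24²/2)·0.5] / 0.1697 = [0.0445 + 0.0214] / 0.1697 = 0.3880 which rounds to 0.39
N(d₁) = N(0.39) = 0.6517
Δ_call = N(d₁) = 0.6517

0.6517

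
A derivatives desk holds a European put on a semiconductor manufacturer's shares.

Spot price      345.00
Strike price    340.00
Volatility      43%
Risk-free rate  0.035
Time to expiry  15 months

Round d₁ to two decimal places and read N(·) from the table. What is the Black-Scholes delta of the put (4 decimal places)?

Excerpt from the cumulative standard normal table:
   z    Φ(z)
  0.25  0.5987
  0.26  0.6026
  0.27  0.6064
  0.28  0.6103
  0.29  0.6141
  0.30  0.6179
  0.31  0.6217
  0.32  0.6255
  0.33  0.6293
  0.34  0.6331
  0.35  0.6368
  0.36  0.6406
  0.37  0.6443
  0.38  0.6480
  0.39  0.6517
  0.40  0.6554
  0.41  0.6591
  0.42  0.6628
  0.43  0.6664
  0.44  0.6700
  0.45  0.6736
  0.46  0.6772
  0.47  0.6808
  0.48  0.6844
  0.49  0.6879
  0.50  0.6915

-0.3594

T = 1.25;  σ√T = 0.4808
d₁ = [ln(345/340) + (0.035 + ½·0.43²)·1.25] / (σ√T) = (0.0146 + 0.1593) / 0.4808 = 0.3617 which rounds to 0.36
N(d₁) = N(0.36) = 0.6406
Δ_put = N(d₁) − 1 = 0.6406 − 1 = -0.3594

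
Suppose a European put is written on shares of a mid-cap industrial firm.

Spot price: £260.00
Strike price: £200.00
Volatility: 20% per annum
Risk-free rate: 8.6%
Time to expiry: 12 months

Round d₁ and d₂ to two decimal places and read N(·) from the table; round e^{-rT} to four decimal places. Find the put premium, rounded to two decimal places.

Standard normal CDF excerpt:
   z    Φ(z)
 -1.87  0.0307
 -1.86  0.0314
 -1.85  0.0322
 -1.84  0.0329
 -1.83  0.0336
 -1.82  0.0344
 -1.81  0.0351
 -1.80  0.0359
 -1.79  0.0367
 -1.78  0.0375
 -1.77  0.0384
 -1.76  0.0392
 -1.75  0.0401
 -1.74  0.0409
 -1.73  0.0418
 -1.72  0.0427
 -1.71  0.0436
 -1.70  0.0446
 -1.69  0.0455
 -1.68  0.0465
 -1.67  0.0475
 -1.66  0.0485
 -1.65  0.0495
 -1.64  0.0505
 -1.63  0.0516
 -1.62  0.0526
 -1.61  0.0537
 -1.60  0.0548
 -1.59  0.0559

£0.71

T = 1;  σ√T = 0.2000
d₁ = [ln(260/200) + (0.086 + ½·0.2²)·1] / (σ√T) = (0.2624 + 0.1060) / 0.2000 = 1.8418 → 1.84
d₂ = 1.8418 − 0.2000 = 1.6418 → 1.64
exp(−rT) = exp(−0.086·1) = 0.9176
N(−d₂) = N(-1.64) = 0.0505;  N(−d₁) = N(-1.84) = 0.0329
P = 200·0.9176·0.0505 − 260·0.0329 = 9.2678 − 8.5540 = 0.7138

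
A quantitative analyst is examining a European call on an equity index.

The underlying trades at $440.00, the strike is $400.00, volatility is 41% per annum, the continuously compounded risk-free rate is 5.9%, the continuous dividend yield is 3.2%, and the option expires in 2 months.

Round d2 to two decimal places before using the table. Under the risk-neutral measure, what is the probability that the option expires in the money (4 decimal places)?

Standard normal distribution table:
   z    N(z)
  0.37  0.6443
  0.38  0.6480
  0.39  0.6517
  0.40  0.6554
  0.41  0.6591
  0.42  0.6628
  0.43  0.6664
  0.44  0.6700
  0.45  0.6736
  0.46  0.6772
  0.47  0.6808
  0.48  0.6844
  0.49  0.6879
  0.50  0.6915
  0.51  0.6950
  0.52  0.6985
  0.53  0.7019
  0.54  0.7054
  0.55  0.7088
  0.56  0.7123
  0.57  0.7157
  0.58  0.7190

σ√T = 0.41·√0.1667 = 0.1674
d₁ = [ln(440/400) + (0.059 − 0.032 + 0.41²/2)·0.1667] / 0.1674 = [0.0953 + 0.0185] / 0.1674 = 0.6800 ⇒ 0.68
d₂ = d₁ − σ√T = 0.6800 − 0.1674 = 0.5126 ⇒ 0.51
Risk-neutral Pr[S_T > K] = N(d₂) = N(0.51) = 0.6950

0.6950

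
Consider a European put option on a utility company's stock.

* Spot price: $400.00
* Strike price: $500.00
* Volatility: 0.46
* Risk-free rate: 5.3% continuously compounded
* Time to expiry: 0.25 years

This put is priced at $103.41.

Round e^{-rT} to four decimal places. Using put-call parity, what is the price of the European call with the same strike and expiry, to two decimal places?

$10.01

e^(−rT) = e^(−0.053·0.25) = 0.9868
Put-call parity: C − P = S − K·e^(−rT) = 400 − 500·0.9868 = 400 − 493.4000 = -93.4000
C = P + (C − P) = 103.41 + (-93.4000) = 10.0100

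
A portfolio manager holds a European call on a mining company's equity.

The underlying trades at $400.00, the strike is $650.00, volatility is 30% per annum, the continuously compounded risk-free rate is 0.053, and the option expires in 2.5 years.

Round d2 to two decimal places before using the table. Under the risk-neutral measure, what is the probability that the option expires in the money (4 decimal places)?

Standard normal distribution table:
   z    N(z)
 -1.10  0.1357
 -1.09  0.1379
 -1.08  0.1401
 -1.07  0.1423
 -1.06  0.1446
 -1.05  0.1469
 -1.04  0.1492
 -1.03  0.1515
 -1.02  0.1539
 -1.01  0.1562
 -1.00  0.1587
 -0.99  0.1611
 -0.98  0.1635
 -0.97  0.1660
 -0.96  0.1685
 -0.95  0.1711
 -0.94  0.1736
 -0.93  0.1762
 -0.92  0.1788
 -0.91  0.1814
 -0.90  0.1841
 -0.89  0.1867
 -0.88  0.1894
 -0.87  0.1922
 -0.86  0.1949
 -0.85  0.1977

0.1635

σ√T = 0.3 × 1.5811 = 0.4743
d₁ = [ln(400/650) + (0.053 + 0.3²/2)·2.5] / 0.4743 = [-0.4855 + 0.2450] / 0.4743 = -0.5070 ≈ -0.51
d₂ = d₁ − σ√T = -0.5070 − 0.4743 = -0.9814 ≈ -0.98
Pr(exercise) under Q = N(d₂) = 0.1635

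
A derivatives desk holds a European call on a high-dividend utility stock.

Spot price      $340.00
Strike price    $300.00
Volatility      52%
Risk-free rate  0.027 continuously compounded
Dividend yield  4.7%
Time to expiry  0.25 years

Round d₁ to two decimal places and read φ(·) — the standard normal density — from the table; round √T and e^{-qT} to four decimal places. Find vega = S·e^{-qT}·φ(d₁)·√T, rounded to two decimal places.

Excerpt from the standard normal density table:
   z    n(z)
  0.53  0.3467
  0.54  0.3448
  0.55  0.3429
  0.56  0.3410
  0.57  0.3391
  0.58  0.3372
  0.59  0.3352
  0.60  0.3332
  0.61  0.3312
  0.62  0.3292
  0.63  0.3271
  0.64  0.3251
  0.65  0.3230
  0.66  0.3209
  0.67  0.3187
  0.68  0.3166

σ√T = 0.52·√0.25 = 0.2600
ln(S/K) + (r − q + σ²/2)T = ln(340/300) + (0.027 − 0.047 + 0.52²/2)·0.25 = 0.1252 + 0.0288 = 0.1540
d₁ = 0.1540 / 0.2600 = 0.5922 ⇒ 0.59
√T = √0.25 = 0.5000
φ(d₁) = φ(0.59) = 0.3352
exp(−qT) = exp(−0.047·0.25) = 0.9883
vega = S·exp(−qT)·φ(d₁)·√T = 340·0.9883·0.3352·0.5000 = 56.3173

56.32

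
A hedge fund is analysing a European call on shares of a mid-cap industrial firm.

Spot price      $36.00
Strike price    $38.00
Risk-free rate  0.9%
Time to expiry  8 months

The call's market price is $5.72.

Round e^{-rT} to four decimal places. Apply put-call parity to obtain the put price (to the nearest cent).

$7.49

exp(−rT) = exp(−0.009·0.6667) = 0.9940
Put-call parity: C − P = S − K·e^(−rT) = 36 − 38·0.9940 = 36 − 37.7720 = -1.7720
P = C − (C − P) = 5.72 − (-1.7720) = 7.4920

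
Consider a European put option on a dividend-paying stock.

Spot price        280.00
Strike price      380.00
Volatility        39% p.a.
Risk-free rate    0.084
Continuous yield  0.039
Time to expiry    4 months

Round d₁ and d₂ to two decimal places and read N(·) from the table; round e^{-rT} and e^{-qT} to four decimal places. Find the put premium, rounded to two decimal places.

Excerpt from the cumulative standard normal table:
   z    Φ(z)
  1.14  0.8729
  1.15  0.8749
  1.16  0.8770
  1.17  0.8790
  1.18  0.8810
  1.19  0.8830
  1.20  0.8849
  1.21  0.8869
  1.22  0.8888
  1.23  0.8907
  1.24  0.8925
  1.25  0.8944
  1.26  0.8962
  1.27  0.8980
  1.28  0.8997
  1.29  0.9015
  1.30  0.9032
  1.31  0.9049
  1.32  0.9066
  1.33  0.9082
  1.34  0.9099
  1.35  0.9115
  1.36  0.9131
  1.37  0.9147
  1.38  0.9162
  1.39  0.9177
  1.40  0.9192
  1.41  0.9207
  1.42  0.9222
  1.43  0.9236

96.16

σ√T = 0.39·√0.3333 = 0.2252
ln(S/K) + (r − q + σ²/2)T = ln(280/380) + (0.084 − 0.039 + 0.39²/2)·0.3333 = -0.3054 + 0.0404 = -0.2650
d₁ = -0.2650 / 0.2252 = -1.1770 ≈ -1.18
d₂ = d₁ − σ√T = -1.1770 − 0.2252 = -1.4022 ≈ -1.40
exp(−qT) = exp(−0.039·0.3333) = 0.9871;  exp(−rT) = exp(−0.084·0.3333) = 0.9724
N(−d₂) = N(1.40) = 0.9192;  N(−d₁) = N(1.18) = 0.8810
P = 380·0.9724·0.9192 − 280·0.9871·0.8810 = 339.6554 − 243.4978 = 96.1576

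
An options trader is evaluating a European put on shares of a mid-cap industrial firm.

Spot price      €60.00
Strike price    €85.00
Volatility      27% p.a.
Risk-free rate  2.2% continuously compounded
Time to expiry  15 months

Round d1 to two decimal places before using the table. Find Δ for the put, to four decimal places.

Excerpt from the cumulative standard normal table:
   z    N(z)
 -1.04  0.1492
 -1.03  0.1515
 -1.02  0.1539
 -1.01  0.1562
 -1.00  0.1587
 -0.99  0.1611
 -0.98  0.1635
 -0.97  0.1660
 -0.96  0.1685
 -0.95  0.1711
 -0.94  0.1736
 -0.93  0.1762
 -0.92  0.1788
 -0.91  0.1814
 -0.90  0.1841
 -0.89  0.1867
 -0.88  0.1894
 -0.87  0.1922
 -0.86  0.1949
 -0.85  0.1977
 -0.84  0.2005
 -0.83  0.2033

-0.8186

σ√T = 0.27 × 1.1180 = 0.3019
d₁ = [ln(60/85) + (0.022 + 0.27²/2)·1.25] / 0.3019 = [-0.3483 + 0.0731] / 0.3019 = -0.9118 which rounds to -0.91
N(d₁) = N(-0.91) = 0.1814
Δ_put = N(d₁) − 1 = 0.1814 − 1 = -0.8186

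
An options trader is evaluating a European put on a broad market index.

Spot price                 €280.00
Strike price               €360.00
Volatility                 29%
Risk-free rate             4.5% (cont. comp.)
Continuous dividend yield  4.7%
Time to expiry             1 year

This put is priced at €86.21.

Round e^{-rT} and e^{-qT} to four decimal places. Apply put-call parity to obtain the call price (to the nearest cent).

€9.20

exp(−qT) = exp(−0.047·1) = 0.9541;  exp(−rT) = exp(−0.045·1) = 0.9560
Put-call parity: C − P = S·e^(−qT) − K·e^(−rT) = 280·0.9541 − 360·0.9560 = 267.1480 − 344.1600 = -77.0120
C = P + (C − P) = 86.21 + (-77.0120) = 9.1980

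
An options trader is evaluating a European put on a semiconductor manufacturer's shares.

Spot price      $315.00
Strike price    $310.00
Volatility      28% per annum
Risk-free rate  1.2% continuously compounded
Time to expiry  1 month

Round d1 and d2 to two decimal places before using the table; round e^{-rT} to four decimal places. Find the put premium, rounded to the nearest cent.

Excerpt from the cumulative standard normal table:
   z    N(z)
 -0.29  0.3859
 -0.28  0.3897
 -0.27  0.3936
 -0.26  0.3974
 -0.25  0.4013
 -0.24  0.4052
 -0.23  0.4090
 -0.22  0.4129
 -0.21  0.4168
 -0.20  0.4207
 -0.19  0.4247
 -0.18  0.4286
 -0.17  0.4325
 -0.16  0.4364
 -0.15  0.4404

$7.53

T = 0.08333;  σ√T = 0.0808
d₁ = [ln(315/310) + (0.012 + ½·0.28²)·0.08333] / (σ√T) = (0.0160 + 0.0043) / 0.0808 = 0.2507 ⇒ 0.25
d₂ = 0.2507 − 0.0808 = 0.1699 ⇒ 0.17
exp(−rT) = exp(−0.012·0.08333) = 0.9990
N(−d₂) = N(-0.17) = 0.4325;  N(−d₁) = N(-0.25) = 0.4013
P = 310·0.9990·0.4325 − 315·0.4013 = 133.9409 − 126.4095 = 7.5314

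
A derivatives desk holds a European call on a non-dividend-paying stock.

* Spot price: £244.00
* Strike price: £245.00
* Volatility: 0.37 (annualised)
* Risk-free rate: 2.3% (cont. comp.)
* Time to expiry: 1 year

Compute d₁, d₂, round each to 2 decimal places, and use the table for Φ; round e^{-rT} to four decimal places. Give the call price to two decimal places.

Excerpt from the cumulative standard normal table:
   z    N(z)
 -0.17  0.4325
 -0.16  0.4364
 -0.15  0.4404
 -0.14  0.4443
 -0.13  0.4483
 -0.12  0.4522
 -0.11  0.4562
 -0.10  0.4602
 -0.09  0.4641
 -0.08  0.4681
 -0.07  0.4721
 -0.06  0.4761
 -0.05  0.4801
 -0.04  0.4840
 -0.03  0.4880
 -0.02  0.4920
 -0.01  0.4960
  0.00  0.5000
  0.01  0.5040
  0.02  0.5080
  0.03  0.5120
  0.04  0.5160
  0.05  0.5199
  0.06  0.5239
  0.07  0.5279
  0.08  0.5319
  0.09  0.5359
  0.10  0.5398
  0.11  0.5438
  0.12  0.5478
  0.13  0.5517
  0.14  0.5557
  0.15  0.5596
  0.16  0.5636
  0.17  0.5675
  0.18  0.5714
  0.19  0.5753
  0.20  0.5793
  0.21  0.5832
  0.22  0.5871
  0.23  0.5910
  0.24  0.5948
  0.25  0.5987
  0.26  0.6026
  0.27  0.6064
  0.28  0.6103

σ√T = 0.37·√1 = 0.3700
d₁ = [ln(244/245) + (0.023 + ½·0.37²)·1] / (σ√T) = (-0.0041 + 0.0915) / 0.3700 = 0.2361 ⇒ 0.24
d₂ = 0.2361 − 0.3700 = -0.1339 ⇒ -0.13
exp(−rT) = exp(−0.023·1) = 0.9773
N(d₁) = N(0.24) = 0.5948;  N(d₂) = N(-0.13) = 0.4483
C = 244·0.5948 − 245·0.9773·0.4483 = 145.1312 − 107.3403 = 37.7909

£37.79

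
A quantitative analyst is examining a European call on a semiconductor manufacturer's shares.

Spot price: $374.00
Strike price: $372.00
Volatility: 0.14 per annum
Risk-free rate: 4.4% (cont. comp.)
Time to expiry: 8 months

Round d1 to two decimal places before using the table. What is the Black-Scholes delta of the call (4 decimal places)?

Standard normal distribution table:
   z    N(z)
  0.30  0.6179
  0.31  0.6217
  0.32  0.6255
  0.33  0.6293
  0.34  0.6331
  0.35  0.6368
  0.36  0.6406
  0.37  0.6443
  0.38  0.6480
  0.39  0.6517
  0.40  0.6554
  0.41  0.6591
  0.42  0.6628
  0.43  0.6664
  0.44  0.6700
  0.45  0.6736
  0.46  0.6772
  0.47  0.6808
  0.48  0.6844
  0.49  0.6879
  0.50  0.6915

T = 0.6667;  σ√T = 0.1143
ln(S/K) + (r + σ²/2)T = ln(374/372) + (0.044 + 0.14²/2)·0.6667 = 0.0054 + 0.0359 = 0.0412
d₁ = 0.0412 / 0.1143 = 0.3607 ≈ 0.36
N(d₁) = N(0.36) = 0.6406
Δ_call = N(d₁) = 0.6406

0.6406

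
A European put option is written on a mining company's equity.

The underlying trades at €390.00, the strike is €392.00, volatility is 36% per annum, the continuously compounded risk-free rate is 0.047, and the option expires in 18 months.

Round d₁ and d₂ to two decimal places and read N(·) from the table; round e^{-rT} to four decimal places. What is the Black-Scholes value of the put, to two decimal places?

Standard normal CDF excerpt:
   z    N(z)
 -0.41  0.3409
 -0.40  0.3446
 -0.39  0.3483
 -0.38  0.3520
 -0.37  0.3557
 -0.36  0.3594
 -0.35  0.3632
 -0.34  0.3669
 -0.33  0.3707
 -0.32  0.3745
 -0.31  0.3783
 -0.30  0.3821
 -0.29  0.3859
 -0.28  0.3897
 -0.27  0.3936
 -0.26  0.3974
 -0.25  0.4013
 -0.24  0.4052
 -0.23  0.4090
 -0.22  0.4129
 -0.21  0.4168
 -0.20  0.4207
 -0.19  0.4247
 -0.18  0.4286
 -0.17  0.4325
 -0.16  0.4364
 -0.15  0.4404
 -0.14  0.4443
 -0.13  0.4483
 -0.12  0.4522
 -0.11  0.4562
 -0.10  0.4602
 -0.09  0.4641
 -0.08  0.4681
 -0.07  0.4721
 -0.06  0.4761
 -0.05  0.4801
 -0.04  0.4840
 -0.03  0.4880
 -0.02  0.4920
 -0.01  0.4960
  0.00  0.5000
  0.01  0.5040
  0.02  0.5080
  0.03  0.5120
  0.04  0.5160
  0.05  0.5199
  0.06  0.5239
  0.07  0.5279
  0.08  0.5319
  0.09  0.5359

€54.12

σ√T = 0.36·√1.5 = 0.4409
d₁ = [ln(390/392) + (0.047 + 0.36²/2)·1.5] / 0.4409 = [-0.0051 + 0.1677] / 0.4409 = 0.3688 ≈ 0.37
d₂ = d₁ − σ√T = 0.3688 − 0.4409 = -0.0722 ≈ -0.07
e^(−rT) = e^(−0.047·1.5) = 0.9319
N(−d₂) = N(0.07) = 0.5279;  N(−d₁) = N(-0.37) = 0.3557
P = 392·0.9319·0.5279 − 390·0.3557 = 192.8444 − 138.7230 = 54.1214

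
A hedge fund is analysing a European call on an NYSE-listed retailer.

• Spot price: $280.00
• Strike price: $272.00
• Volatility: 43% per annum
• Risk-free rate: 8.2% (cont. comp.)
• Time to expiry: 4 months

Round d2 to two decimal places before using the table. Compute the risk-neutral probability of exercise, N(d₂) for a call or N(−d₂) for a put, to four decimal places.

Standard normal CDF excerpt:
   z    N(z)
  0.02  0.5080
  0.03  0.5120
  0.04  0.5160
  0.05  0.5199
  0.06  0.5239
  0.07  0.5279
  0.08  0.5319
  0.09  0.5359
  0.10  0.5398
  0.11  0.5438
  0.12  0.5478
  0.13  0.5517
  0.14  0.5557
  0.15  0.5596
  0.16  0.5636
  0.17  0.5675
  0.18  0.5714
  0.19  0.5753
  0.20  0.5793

0.5398

σ√T = 0.43 × 0.5774 = 0.2483
d₁ = [ln(280/272) + (0.082 + ½·0.43²)·0.3333] / (σ√T) = (0.0290 + 0.0581) / 0.2483 = 0.3510 ⇒ 0.35
d₂ = 0.3510 − 0.2483 = 0.1027 ⇒ 0.10
Pr(exercise) under Q = N(d₂) = 0.5398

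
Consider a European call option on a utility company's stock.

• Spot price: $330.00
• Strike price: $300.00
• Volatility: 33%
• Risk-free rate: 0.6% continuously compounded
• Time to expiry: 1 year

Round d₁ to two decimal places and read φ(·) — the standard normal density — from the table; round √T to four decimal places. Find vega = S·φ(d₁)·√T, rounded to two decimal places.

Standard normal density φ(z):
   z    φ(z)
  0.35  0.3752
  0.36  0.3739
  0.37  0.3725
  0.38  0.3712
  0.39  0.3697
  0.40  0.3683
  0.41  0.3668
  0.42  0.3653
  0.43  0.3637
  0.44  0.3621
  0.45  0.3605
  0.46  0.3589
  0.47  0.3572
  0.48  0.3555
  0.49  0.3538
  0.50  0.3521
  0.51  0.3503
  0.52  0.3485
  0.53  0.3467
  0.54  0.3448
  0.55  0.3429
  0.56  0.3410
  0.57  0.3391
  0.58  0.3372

σ√T = 0.33 × 1.0000 = 0.3300
d₁ = [ln(330/300) + (0.006 + ½·0.33²)·1] / (σ√T) = (0.0953 + 0.0605) / 0.3300 = 0.4720 which rounds to 0.47
√T = √1 = 1.0000
φ(d₁) = φ(0.47) = 0.3572
vega = S·φ(d₁)·√T = 330·0.3572·1.0000 = 117.8760

117.88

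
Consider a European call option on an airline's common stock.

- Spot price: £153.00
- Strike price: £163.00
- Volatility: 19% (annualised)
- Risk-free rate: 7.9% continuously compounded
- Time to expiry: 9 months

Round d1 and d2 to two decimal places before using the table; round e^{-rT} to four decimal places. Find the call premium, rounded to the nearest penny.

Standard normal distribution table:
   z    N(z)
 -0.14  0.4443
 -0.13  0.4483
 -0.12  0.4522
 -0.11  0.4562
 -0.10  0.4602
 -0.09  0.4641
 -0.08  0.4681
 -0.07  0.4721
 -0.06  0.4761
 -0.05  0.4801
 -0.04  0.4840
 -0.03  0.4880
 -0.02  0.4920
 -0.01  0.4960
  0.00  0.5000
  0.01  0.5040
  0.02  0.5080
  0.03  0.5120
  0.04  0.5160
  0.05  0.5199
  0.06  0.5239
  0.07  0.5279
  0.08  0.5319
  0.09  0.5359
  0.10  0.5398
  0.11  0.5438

£10.07

σ√T = 0.19·√0.75 = 0.1645
d₁ = [ln(153/163) + (0.079 + ½·0.19²)·0.75] / (σ√T) = (-0.0633 + 0.0728) / 0.1645 = 0.0576 which rounds to 0.06
d₂ = 0.0576 − 0.1645 = -0.1070 which rounds to -0.11
exp(−rT) = exp(−0.079·0.75) = 0.9425
N(d₁) = N(0.06) = 0.5239;  N(d₂) = N(-0.11) = 0.4562
C = 153·0.5239 − 163·0.9425·0.4562 = 80.1567 − 70.0849 = 10.0718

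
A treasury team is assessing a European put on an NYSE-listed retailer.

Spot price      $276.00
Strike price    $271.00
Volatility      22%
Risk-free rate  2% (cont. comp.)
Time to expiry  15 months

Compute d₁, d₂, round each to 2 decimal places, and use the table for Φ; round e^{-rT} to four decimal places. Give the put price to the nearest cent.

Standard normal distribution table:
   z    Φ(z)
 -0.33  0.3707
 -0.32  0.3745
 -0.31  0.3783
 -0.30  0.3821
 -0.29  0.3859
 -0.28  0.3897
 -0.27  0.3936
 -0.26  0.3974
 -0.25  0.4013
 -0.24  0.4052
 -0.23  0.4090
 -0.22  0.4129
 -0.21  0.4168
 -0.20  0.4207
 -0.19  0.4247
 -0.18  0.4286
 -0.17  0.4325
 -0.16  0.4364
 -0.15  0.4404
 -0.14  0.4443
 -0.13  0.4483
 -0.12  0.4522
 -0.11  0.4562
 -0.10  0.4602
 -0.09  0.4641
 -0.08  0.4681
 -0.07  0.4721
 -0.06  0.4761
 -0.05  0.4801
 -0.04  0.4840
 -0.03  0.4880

T = 1.25;  σ√T = 0.2460
d₁ = [ln(276/271) + (0.02 + ½·0.22²)·1.25] / (σ√T) = (0.0183 + 0.0553) / 0.2460 = 0.2990 → 0.30
d₂ = 0.2990 − 0.2460 = 0.0530 → 0.05
e^(−rT) = e^(−0.02·1.25) = 0.9753
N(−d₂) = N(-0.05) = 0.4801;  N(−d₁) = N(-0.30) = 0.3821
P = 271·0.9753·0.4801 − 276·0.3821 = 126.8935 − 105.4596 = 21.4339

$21.43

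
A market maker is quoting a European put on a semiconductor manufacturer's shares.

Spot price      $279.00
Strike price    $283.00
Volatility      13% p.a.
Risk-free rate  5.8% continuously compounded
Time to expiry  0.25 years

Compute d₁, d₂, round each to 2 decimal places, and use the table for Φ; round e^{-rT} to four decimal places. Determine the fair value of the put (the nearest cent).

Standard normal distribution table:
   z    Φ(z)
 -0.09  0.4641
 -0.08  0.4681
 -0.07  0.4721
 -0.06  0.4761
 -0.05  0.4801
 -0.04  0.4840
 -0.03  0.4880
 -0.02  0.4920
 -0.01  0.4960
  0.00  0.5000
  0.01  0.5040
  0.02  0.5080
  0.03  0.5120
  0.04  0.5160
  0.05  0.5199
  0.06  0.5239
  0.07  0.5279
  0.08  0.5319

$7.77

σ√T = 0.13 × 0.5000 = 0.0650
d₁ = [ln(279/283) + (0.058 + ½·0.13²)·0.25] / (σ√T) = (-0.0142 + 0.0166) / 0.0650 = 0.0366 ⇒ 0.04
d₂ = 0.0366 − 0.0650 = -0.0284 ⇒ -0.03
e^(−rT) = e^(−0.058·0.25) = 0.9856
P = 283·0.9856·N(0.03) − 279·N(-0.04) = 283·0.9856·0.5120 − 279·0.4840 = 142.8095 − 135.0360 = 7.7735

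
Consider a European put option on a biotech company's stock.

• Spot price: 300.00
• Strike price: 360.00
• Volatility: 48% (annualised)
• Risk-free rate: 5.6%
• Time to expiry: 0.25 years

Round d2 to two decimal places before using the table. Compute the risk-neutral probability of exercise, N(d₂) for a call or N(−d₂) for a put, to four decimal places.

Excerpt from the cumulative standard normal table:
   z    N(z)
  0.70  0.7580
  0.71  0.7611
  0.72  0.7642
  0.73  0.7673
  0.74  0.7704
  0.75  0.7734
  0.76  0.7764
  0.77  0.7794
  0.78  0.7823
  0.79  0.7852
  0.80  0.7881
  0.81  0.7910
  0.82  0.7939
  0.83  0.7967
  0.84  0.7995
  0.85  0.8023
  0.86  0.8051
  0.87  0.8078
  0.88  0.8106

T = 0.25;  σ√T = 0.2400
d₁ = [ln(300/360) + (0.056 + 0.48²/2)·0.25] / 0.2400 = [-0.1823 + 0.0428] / 0.2400 = -0.5813 which rounds to -0.58
d₂ = d₁ − σ√T = -0.5813 − 0.2400 = -0.8213 which rounds to -0.82
Risk-neutral Pr[S_T < K] = N(−d₂) = N(0.82) = 0.7939

0.7939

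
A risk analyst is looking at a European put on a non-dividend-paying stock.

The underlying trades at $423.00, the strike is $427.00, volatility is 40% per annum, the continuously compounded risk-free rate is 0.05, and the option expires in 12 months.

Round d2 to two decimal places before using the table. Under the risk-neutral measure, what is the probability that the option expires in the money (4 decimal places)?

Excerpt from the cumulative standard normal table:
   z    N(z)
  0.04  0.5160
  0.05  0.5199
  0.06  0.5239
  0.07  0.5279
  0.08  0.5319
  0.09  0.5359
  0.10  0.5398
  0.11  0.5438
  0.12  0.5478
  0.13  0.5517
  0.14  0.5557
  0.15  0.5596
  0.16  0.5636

0.5398

σ√T = 0.4·√1 = 0.4000
d₁ = [ln(423/427) + (0.05 + ½·0.4²)·1] / (σ√T) = (-0.0094 + 0.1300) / 0.4000 = 0.3015 → 0.30
d₂ = 0.3015 − 0.4000 = -0.0985 → -0.10
Risk-neutral Pr[S_T < K] = N(−d₂) = N(0.10) = 0.5398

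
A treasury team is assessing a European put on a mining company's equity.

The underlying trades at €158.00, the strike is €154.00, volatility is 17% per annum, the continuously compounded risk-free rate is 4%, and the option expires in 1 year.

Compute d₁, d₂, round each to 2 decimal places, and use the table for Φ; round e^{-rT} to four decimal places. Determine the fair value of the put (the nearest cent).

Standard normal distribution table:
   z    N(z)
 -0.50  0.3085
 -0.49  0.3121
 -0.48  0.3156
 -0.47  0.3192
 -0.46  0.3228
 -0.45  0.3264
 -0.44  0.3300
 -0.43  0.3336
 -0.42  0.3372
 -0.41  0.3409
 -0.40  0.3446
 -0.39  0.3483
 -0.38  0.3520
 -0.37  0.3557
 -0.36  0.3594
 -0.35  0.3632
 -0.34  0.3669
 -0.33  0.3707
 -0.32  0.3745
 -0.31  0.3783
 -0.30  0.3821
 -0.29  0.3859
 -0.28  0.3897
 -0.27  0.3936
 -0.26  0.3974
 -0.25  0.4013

€6.10

T = 1;  σ√T = 0.1700
ln(S/K) + (r + σ²/2)T = ln(158/154) + (0.04 + 0.17²/2)·1 = 0.0256 + 0.0545 = 0.0801
d₁ = 0.0801 / 0.1700 = 0.4711 ⇒ 0.47
d₂ = d₁ − σ√T = 0.4711 − 0.1700 = 0.3011 ⇒ 0.30
exp(−rT) = exp(−0.04·1) = 0.9608
N(−d₂) = N(-0.30) = 0.3821;  N(−d₁) = N(-0.47) = 0.3192
P = 154·0.9608·0.3821 − 158·0.3192 = 56.5367 − 50.4336 = 6.1031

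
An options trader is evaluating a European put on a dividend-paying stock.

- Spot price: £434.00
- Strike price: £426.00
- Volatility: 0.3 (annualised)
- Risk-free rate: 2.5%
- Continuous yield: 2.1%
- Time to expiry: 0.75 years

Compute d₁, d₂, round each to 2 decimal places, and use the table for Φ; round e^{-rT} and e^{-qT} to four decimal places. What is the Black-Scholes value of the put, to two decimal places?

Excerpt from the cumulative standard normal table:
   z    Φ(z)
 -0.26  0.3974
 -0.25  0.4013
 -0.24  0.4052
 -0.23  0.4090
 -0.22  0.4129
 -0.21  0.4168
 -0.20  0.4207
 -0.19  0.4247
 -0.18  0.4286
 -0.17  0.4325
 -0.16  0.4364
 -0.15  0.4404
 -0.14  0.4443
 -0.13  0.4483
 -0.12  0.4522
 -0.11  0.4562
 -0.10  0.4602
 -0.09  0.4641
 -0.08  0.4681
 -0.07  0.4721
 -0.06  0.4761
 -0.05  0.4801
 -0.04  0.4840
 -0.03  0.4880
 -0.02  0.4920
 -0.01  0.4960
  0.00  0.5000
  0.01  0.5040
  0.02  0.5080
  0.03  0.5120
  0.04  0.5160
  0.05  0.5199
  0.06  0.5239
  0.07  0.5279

£39.29

σ√T = 0.3·√0.75 = 0.2598
ln(S/K) + (r − q + σ²/2)T = ln(434/426) + (0.025 − 0.021 + 0.3²/2)·0.75 = 0.0186 + 0.0368 = 0.0554
d₁ = 0.0554 / 0.2598 = 0.2131 ≈ 0.21
d₂ = d₁ − σ√T = 0.2131 − 0.2598 = -0.0467 ≈ -0.05
exp(−qT) = exp(−0.021·0.75) = 0.9844;  exp(−rT) = exp(−0.025·0.75) = 0.9814
N(−d₂) = N(0.05) = 0.5199;  N(−d₁) = N(-0.21) = 0.4168
P = 426·0.9814·0.5199 − 434·0.9844·0.4168 = 217.3579 − 178.0693 = 39.2886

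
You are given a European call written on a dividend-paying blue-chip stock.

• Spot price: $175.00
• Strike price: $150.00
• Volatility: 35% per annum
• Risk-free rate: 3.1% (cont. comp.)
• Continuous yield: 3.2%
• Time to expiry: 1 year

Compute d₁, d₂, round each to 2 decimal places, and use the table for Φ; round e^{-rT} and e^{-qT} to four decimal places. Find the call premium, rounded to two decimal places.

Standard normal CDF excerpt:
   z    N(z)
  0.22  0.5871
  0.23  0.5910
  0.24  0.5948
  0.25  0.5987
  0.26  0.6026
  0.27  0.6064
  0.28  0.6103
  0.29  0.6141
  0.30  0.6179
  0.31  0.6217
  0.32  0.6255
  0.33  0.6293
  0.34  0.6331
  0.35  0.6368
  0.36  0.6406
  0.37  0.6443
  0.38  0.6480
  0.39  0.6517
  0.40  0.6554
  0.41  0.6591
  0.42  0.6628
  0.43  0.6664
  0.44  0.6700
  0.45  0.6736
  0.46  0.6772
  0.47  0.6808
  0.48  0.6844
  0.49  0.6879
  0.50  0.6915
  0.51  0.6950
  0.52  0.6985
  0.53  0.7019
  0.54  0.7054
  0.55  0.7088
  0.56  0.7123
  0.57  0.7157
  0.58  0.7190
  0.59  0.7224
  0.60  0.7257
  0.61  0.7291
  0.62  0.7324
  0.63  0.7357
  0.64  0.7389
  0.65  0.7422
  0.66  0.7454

$35.94

σ√T = 0.35·√1 = 0.3500
d₁ = [ln(175/150) + (0.031 − 0.032 + 0.35²/2)·1] / 0.3500 = [0.1542 + 0.0602] / 0.3500 = 0.6126 ≈ 0.61
d₂ = d₁ − σ√T = 0.6126 − 0.3500 = 0.2626 ≈ 0.26
exp(−qT) = exp(−0.032·1) = 0.9685;  exp(−rT) = exp(−0.031·1) = 0.9695
C = 175·0.9685·N(0.61) − 150·0.9695·N(0.26) = 175·0.9685·0.7291 − 150·0.9695·0.6026 = 123.5733 − 87.6331 = 35.9402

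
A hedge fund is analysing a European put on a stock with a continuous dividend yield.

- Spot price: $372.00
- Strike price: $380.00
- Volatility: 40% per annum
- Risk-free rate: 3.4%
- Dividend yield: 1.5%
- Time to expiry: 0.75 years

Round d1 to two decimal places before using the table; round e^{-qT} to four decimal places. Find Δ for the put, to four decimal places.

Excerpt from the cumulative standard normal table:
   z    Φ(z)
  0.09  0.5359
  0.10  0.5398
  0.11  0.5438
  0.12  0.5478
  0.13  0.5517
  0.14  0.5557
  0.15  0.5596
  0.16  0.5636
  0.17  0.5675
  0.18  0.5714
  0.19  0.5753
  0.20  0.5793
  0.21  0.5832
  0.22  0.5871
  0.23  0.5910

T = 0.75;  σ√T = 0.3464
d₁ = [ln(372/380) + (0.034 − 0.015 + ½·0.4²)·0.75] / (σ√T) = (-0.0213 + 0.0743) / 0.3464 = 0.1529 ≈ 0.15
N(d₁) = N(0.15) = 0.5596
Δ_put = exp(−qT)·(N(d₁) − 1) = 0.9888·(0.5596 − 1) = -0.4355

-0.4355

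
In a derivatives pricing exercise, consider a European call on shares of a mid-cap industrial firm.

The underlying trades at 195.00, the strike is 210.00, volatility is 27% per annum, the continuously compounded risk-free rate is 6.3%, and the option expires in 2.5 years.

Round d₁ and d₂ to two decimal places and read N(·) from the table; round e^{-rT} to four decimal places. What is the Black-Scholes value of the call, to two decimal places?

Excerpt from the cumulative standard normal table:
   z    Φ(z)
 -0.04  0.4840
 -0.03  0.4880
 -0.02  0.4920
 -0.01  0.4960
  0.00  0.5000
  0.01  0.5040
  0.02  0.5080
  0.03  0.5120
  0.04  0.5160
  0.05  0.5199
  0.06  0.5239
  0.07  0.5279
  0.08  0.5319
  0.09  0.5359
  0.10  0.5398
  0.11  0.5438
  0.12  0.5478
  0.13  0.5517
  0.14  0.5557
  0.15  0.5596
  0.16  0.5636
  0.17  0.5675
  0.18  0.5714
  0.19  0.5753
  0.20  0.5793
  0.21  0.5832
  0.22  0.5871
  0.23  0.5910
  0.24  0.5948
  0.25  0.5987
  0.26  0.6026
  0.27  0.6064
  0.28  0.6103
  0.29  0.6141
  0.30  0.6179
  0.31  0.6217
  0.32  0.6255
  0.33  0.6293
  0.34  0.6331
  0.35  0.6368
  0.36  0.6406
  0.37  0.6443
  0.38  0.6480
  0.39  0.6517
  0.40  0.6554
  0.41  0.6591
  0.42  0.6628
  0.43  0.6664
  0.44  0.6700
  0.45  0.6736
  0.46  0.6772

40.26

σ√T = 0.27 × 1.5811 = 0.4269
d₁ = [ln(195/210) + (0.063 + 0.27²/2)·2.5] / 0.4269 = [-0.0741 + 0.2486] / 0.4269 = 0.4088 ⇒ 0.41
d₂ = d₁ − σ√T = 0.4088 − 0.4269 = -0.0181 ⇒ -0.02
e^(−rT) = e^(−0.063·2.5) = 0.8543
C = 195·N(0.41) − 210·0.8543·N(-0.02) = 195·0.6591 − 210·0.8543·0.4920 = 128.5245 − 88.2663 = 40.2582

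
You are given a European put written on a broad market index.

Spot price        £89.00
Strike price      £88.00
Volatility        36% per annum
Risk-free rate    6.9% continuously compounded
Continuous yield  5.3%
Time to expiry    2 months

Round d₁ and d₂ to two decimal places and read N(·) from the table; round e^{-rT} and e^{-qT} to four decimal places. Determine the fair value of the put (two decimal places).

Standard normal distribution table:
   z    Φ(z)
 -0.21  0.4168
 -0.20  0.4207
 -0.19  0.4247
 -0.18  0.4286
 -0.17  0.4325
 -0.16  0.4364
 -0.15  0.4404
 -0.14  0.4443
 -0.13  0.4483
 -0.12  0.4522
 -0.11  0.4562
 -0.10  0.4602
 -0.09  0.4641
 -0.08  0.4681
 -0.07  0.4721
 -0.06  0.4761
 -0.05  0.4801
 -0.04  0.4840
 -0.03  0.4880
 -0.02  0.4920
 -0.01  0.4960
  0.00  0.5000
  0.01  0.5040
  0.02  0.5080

T = 0.1667;  σ√T = 0.1470
ln(S/K) + (r − q + σ²/2)T = ln(89/88) + (0.069 − 0.053 + 0.36²/2)·0.1667 = 0.0113 + 0.0135 = 0.0248
d₁ = 0.0248 / 0.1470 = 0.1685 ≈ 0.17
d₂ = d₁ − σ√T = 0.1685 − 0.1470 = 0.0215 ≈ 0.02
exp(−qT) = exp(−0.053·0.1667) = 0.9912;  exp(−rT) = exp(−0.069·0.1667) = 0.9886
N(−d₂) = N(-0.02) = 0.4920;  N(−d₁) = N(-0.17) = 0.4325
P = 88·0.9886·0.4920 − 89·0.9912·0.4325 = 42.8024 − 38.1538 = 4.6487

£4.65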